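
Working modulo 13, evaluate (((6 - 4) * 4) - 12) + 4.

0

6 - 4 = 2
2 * 4 = 8
8 - 12 = -4 ≡ 9 (mod 13)
9 + 4 = 13 ≡ 0 (mod 13)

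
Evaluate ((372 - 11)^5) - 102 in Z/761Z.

634

372 - 11 = 361
(361)^5 ≡ 736 (mod 761)
736 - 102 = 634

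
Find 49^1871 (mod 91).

56

49^1 ≡ 49 (mod 91)
49^2 ≡ 49^2 = 2401 ≡ 35 (mod 91)
49^4 ≡ 35^2 = 1225 ≡ 42 (mod 91)
49^8 ≡ 42^2 = 1764 ≡ 35 (mod 91)
49^16 ≡ 35^2 = 1225 ≡ 42 (mod 91)
49^32 ≡ 42^2 = 1764 ≡ 35 (mod 91)
49^64 ≡ 35^2 = 1225 ≡ 42 (mod 91)
49^128 ≡ 42^2 = 1764 ≡ 35 (mod 91)
49^256 ≡ 35^2 = 1225 ≡ 42 (mod 91)
49^512 ≡ 42^2 = 1764 ≡ 35 (mod 91)
49^1024 ≡ 35^2 = 1225 ≡ 42 (mod 91)
49^1871 = 49^1024 × 49^512 × 49^256 × 49^64 × 49^8 × 49^4 × 49^2 × 49^1 ≡ 42 × 35 × 42 × 42 × 35 × 42 × 35 × 49 (mod 91).
Accumulate the product:
42 × 35 = 1470 ≡ 14
14 × 42 = 588 ≡ 42
42 × 42 = 1764 ≡ 35
35 × 35 = 1225 ≡ 42
42 × 42 = 1764 ≡ 35
35 × 35 = 1225 ≡ 42
42 × 49 = 2058 ≡ 56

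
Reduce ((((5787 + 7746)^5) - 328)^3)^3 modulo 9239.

8084

5787 + 7746 = 13533 ≡ 4294 (mod 9239)
(4294)^5 ≡ 9177 (mod 9239)
9177 - 328 = 8849
(8849)^3 ≡ 4619 (mod 9239)
(4619)^3 ≡ 8084 (mod 9239)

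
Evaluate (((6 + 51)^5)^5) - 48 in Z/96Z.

6 + 51 = 57
(57)^5 ≡ 57 (mod 96)
(57)^5 ≡ 57 (mod 96)
57 - 48 = 9

9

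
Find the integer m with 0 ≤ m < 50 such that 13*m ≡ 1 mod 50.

27

By the extended Euclidean algorithm:
50 = 3·13 + 11
13 = 1·11 + 2
11 = 5·2 + 1
2 = 2·1 + 0
gcd(13, 50) = 1, so the inverse exists.
Bézout: 1 = 6·50 − 23·13.
So 13⁻¹ ≡ −23 ≡ 27 (mod 50).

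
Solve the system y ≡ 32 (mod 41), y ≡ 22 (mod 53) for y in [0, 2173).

41⁻¹ mod 53: 41*22 ≡ 1 (mod 53), so 41⁻¹ ≡ 22.
y = 32 + 41*((22 − 32)*22 mod 53) = 32 + 41*45 = 1877.

1877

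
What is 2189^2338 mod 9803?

8310

By square-and-multiply:
2189^1 ≡ 2189 (mod 9803)
2189^2 ≡ 2189^2 = 4791721 ≡ 7857 (mod 9803)
2189^4 ≡ 7857^2 = 61732449 ≡ 2958 (mod 9803)
2189^8 ≡ 2958^2 = 8749764 ≡ 5488 (mod 9803)
2189^16 ≡ 5488^2 = 30118144 ≡ 3328 (mod 9803)
2189^32 ≡ 3328^2 = 11075584 ≡ 7997 (mod 9803)
2189^64 ≡ 7997^2 = 63952009 ≡ 7040 (mod 9803)
2189^128 ≡ 7040^2 = 49561600 ≡ 7435 (mod 9803)
2189^256 ≡ 7435^2 = 55279225 ≡ 108 (mod 9803)
2189^512 ≡ 108^2 = 11664 ≡ 1861 (mod 9803)
2189^1024 ≡ 1861^2 = 3463321 ≡ 2862 (mod 9803)
2189^2048 ≡ 2862^2 = 8191044 ≡ 5539 (mod 9803)
2189^2338 = 2189^2048 · 2189^256 · 2189^32 · 2189^2 ≡ 5539 · 108 · 7997 · 7857 (mod 9803).
Accumulate the product:
5539 · 108 = 598212 ≡ 229
229 · 7997 = 1831313 ≡ 7955
7955 · 7857 = 62502435 ≡ 8310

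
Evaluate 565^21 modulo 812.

By square-and-multiply:
21 in binary is 10101, i.e. 21 = 16 + 4 + 1.
565^1 ≡ 565 (mod 812)
565^2 ≡ 565^2 = 319225 ≡ 109 (mod 812)
565^4 ≡ 109^2 = 11881 ≡ 513 (mod 812)
565^8 ≡ 513^2 = 263169 ≡ 81 (mod 812)
565^16 ≡ 81^2 = 6561 ≡ 65 (mod 812)
565^21 = 565^16 · 565^4 · 565^1 ≡ 65 · 513 · 565 (mod 812).
Accumulate the product:
65 · 513 = 33345 ≡ 53
53 · 565 = 29945 ≡ 713

713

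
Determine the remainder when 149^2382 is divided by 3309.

Using repeated squaring:
2382 in binary is 100101001110, i.e. 2382 = 2048 + 256 + 64 + 8 + 4 + 2.
149^1 ≡ 149 (mod 3309)
149^2 ≡ 149^2 = 22201 ≡ 2347 (mod 3309)
149^4 ≡ 2347^2 = 5508409 ≡ 2233 (mod 3309)
149^8 ≡ 2233^2 = 4986289 ≡ 2935 (mod 3309)
149^16 ≡ 2935^2 = 8614225 ≡ 898 (mod 3309)
149^32 ≡ 898^2 = 806404 ≡ 2317 (mod 3309)
149^64 ≡ 2317^2 = 5368489 ≡ 1291 (mod 3309)
149^128 ≡ 1291^2 = 1666681 ≡ 2254 (mod 3309)
149^256 ≡ 2254^2 = 5080516 ≡ 1201 (mod 3309)
149^512 ≡ 1201^2 = 1442401 ≡ 2986 (mod 3309)
149^1024 ≡ 2986^2 = 8916196 ≡ 1750 (mod 3309)
149^2048 ≡ 1750^2 = 3062500 ≡ 1675 (mod 3309)
149^2382 = 149^2048 * 149^256 * 149^64 * 149^8 * 149^4 * 149^2 ≡ 1675 * 1201 * 1291 * 2935 * 2233 * 2347 (mod 3309).
Accumulate the product:
1675 * 1201 = 2011675 ≡ 3112
3112 * 1291 = 4017592 ≡ 466
466 * 2935 = 1367710 ≡ 1093
1093 * 2233 = 2440669 ≡ 1936
1936 * 2347 = 4543792 ≡ 535

535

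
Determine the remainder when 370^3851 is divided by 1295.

3851 in binary is 111100001011, i.e. 3851 = 2048 + 1024 + 512 + 256 + 8 + 2 + 1.
370^1 ≡ 370 (mod 1295)
370^2 ≡ 370^2 = 136900 ≡ 925 (mod 1295)
370^4 ≡ 925^2 = 855625 ≡ 925 (mod 1295)
370^8 ≡ 925^2 = 855625 ≡ 925 (mod 1295)
370^16 ≡ 925^2 = 855625 ≡ 925 (mod 1295)
370^32 ≡ 925^2 = 855625 ≡ 925 (mod 1295)
370^64 ≡ 925^2 = 855625 ≡ 925 (mod 1295)
370^128 ≡ 925^2 = 855625 ≡ 925 (mod 1295)
370^256 ≡ 925^2 = 855625 ≡ 925 (mod 1295)
370^512 ≡ 925^2 = 855625 ≡ 925 (mod 1295)
370^1024 ≡ 925^2 = 855625 ≡ 925 (mod 1295)
370^2048 ≡ 925^2 = 855625 ≡ 925 (mod 1295)
370^3851 = 370^2048 * 370^1024 * 370^512 * 370^256 * 370^8 * 370^2 * 370^1 ≡ 925 * 925 * 925 * 925 * 925 * 925 * 370 (mod 1295).
Accumulate the product:
925 * 925 = 855625 ≡ 925
925 * 925 = 855625 ≡ 925
925 * 925 = 855625 ≡ 925
925 * 925 = 855625 ≡ 925
925 * 925 = 855625 ≡ 925
925 * 370 = 342250 ≡ 370

370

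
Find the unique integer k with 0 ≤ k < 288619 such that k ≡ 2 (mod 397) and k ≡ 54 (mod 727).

397⁻¹ mod 727: 397*293 ≡ 1 (mod 727), so 397⁻¹ ≡ 293.
k = 2 + 397*((54 − 2)*293 mod 727) = 2 + 397*696 = 276314.

276314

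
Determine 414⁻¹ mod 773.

773 = 1×414 + 359
414 = 1×359 + 55
359 = 6×55 + 29
55 = 1×29 + 26
29 = 1×26 + 3
26 = 8×3 + 2
3 = 1×2 + 1
2 = 2×1 + 0
gcd(414, 773) = 1, so the inverse exists.
Bézout: 1 = 143×773 − 267×414.
So 414⁻¹ ≡ −267 ≡ 506 (mod 773).

506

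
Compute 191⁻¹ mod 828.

815

Apply the Euclidean algorithm and back-substitute:
828 = 4*191 + 64
191 = 2*64 + 63
64 = 1*63 + 1
63 = 63*1 + 0
gcd(191, 828) = 1, so the inverse exists.
Back-substitute for 1:
1 = 1*64 − 1*63
  = −1*191 + 3*64
  = 3*828 − 13*191
So 191⁻¹ ≡ −13 ≡ 815 (mod 828).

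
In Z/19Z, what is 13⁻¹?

3

19 = 1*13 + 6
13 = 2*6 + 1
6 = 6*1 + 0
gcd(13, 19) = 1, so the inverse exists.
Back-substitute for 1:
1 = 1*13 − 2*6
  = −2*19 + 3*13
So 13⁻¹ ≡ 3 (mod 19).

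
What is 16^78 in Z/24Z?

Compute successive squares:
78 in binary is 1001110, i.e. 78 = 64 + 8 + 4 + 2.
16^1 ≡ 16 (mod 24)
16^2 ≡ 16^2 = 256 ≡ 16 (mod 24)
16^4 ≡ 16^2 = 256 ≡ 16 (mod 24)
16^8 ≡ 16^2 = 256 ≡ 16 (mod 24)
16^16 ≡ 16^2 = 256 ≡ 16 (mod 24)
16^32 ≡ 16^2 = 256 ≡ 16 (mod 24)
16^64 ≡ 16^2 = 256 ≡ 16 (mod 24)
16^78 = 16^64 · 16^8 · 16^4 · 16^2 ≡ 16 · 16 · 16 · 16 (mod 24).
Accumulate the product:
16 · 16 = 256 ≡ 16
16 · 16 = 256 ≡ 16
16 · 16 = 256 ≡ 16

16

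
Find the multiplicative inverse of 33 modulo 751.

660

751 = 22×33 + 25
33 = 1×25 + 8
25 = 3×8 + 1
8 = 8×1 + 0
gcd(33, 751) = 1, so the inverse exists.
Back-substitute for 1:
1 = 1×25 − 3×8
  = −3×33 + 4×25
  = 4×751 − 91×33
So 33⁻¹ ≡ −91 ≡ 660 (mod 751).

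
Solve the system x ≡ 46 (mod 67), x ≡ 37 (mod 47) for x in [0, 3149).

1118

67⁻¹ mod 47: 67×40 ≡ 1 (mod 47), so 67⁻¹ ≡ 40.
x = 46 + 67×((37 − 46)×40 mod 47) = 46 + 67×16 = 1118.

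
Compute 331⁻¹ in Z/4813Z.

Run the extended Euclidean algorithm:
4813 = 14*331 + 179
331 = 1*179 + 152
179 = 1*152 + 27
152 = 5*27 + 17
27 = 1*17 + 10
17 = 1*10 + 7
10 = 1*7 + 3
7 = 2*3 + 1
3 = 3*1 + 0
gcd(331, 4813) = 1, so the inverse exists.
Bézout: 1 = −98*4813 + 1425*331.
So 331⁻¹ ≡ 1425 (mod 4813).

1425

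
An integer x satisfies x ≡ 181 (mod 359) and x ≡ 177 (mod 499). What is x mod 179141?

158859

359⁻¹ mod 499: 359×139 ≡ 1 (mod 499), so 359⁻¹ ≡ 139.
x = 181 + 359×((177 − 181)×139 mod 499) = 181 + 359×442 = 158859.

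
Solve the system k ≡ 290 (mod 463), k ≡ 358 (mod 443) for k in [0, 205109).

42886

463⁻¹ mod 443: 463·288 ≡ 1 (mod 443), so 463⁻¹ ≡ 288.
k = 290 + 463·((358 − 290)·288 mod 443) = 290 + 463·92 = 42886.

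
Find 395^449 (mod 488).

Using repeated squaring:
449 in binary is 111000001, i.e. 449 = 256 + 128 + 64 + 1.
395^1 ≡ 395 (mod 488)
395^2 ≡ 395^2 = 156025 ≡ 353 (mod 488)
395^4 ≡ 353^2 = 124609 ≡ 169 (mod 488)
395^8 ≡ 169^2 = 28561 ≡ 257 (mod 488)
395^16 ≡ 257^2 = 66049 ≡ 169 (mod 488)
395^32 ≡ 169^2 = 28561 ≡ 257 (mod 488)
395^64 ≡ 257^2 = 66049 ≡ 169 (mod 488)
395^128 ≡ 169^2 = 28561 ≡ 257 (mod 488)
395^256 ≡ 257^2 = 66049 ≡ 169 (mod 488)
395^449 = 395^256 × 395^128 × 395^64 × 395^1 ≡ 169 × 257 × 169 × 395 (mod 488).
Accumulate the product:
169 × 257 = 43433 ≡ 1
1 × 169 = 169
169 × 395 = 66755 ≡ 387

387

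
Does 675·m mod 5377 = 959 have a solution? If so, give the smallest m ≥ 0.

5243

gcd(675, 5377) = 1, so a unique solution mod 5377 exists.
675⁻¹ ≡ 4676 (mod 5377).
m ≡ 4676·959 ≡ 5243 (mod 5377).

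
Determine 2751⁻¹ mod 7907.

6513

7907 = 2×2751 + 2405
2751 = 1×2405 + 346
2405 = 6×346 + 329
346 = 1×329 + 17
329 = 19×17 + 6
17 = 2×6 + 5
6 = 1×5 + 1
5 = 5×1 + 0
gcd(2751, 7907) = 1, so the inverse exists.
Bézout: 1 = 485×7907 − 1394×2751.
So 2751⁻¹ ≡ −1394 ≡ 6513 (mod 7907).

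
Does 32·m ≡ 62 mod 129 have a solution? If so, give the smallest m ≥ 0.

gcd(32, 129) = 1, so a unique solution mod 129 exists.
32⁻¹ ≡ 125 (mod 129).
m ≡ 125·62 ≡ 10 (mod 129).

10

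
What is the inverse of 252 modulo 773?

500

By the extended Euclidean algorithm:
773 = 3×252 + 17
252 = 14×17 + 14
17 = 1×14 + 3
14 = 4×3 + 2
3 = 1×2 + 1
2 = 2×1 + 0
gcd(252, 773) = 1, so the inverse exists.
Back-substitute for 1:
1 = 1×3 − 1×2
  = −1×14 + 5×3
  = 5×17 − 6×14
  = −6×252 + 89×17
  = 89×773 − 273×252
So 252⁻¹ ≡ −273 ≡ 500 (mod 773).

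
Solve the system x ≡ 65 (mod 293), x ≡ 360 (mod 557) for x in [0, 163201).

293⁻¹ mod 557: 293·365 ≡ 1 (mod 557), so 293⁻¹ ≡ 365.
x = 65 + 293·((360 − 65)·365 mod 557) = 65 + 293·174 = 51047.
Check: 51047 mod 293 = 65, 51047 mod 557 = 360. ✓

51047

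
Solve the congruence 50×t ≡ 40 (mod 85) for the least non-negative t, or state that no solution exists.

11

gcd(50, 85) = 5, and 5 | 40, so solutions exist.
Divide through by 5: 10×t ≡ 8 mod 17.
10⁻¹ ≡ 12 (mod 17).
t ≡ 12×8 ≡ 11 (mod 17).
The smallest non-negative solution is t = 11.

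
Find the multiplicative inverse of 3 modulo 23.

Apply the Euclidean algorithm and back-substitute:
23 = 7·3 + 2
3 = 1·2 + 1
2 = 2·1 + 0
gcd(3, 23) = 1, so the inverse exists.
Bézout: 1 = −1·23 + 8·3.
So 3⁻¹ ≡ 8 (mod 23).

8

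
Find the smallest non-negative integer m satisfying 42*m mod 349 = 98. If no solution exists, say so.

gcd(42, 349) = 1, so a unique solution mod 349 exists.
42⁻¹ ≡ 241 (mod 349).
m ≡ 241*98 ≡ 235 (mod 349).

235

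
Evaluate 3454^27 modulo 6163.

27 in binary is 11011, i.e. 27 = 16 + 8 + 2 + 1.
3454^1 ≡ 3454 (mod 6163)
3454^2 ≡ 3454^2 = 11930116 ≡ 4711 (mod 6163)
3454^4 ≡ 4711^2 = 22193521 ≡ 558 (mod 6163)
3454^8 ≡ 558^2 = 311364 ≡ 3214 (mod 6163)
3454^16 ≡ 3214^2 = 10329796 ≡ 608 (mod 6163)
3454^27 = 3454^16 · 3454^8 · 3454^2 · 3454^1 ≡ 608 · 3214 · 4711 · 3454 (mod 6163).
Accumulate the product:
608 · 3214 = 1954112 ≡ 441
441 · 4711 = 2077551 ≡ 620
620 · 3454 = 2141480 ≡ 2919

2919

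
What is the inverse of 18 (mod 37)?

37 = 2*18 + 1
18 = 18*1 + 0
gcd(18, 37) = 1, so the inverse exists.
Back-substitute for 1:
1 = 1*37 − 2*18
So 18⁻¹ ≡ −2 ≡ 35 (mod 37).

35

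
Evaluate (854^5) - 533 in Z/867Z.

(854)^5 ≡ 650 (mod 867)
650 - 533 = 117

117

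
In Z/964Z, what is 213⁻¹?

525

By the extended Euclidean algorithm:
964 = 4·213 + 112
213 = 1·112 + 101
112 = 1·101 + 11
101 = 9·11 + 2
11 = 5·2 + 1
2 = 2·1 + 0
gcd(213, 964) = 1, so the inverse exists.
Back-substitute for 1:
1 = 1·11 − 5·2
  = −5·101 + 46·11
  = 46·112 − 51·101
  = −51·213 + 97·112
  = 97·964 − 439·213
So 213⁻¹ ≡ −439 ≡ 525 (mod 964).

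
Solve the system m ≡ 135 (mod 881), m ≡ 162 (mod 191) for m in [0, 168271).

881⁻¹ mod 191: 881·80 ≡ 1 (mod 191), so 881⁻¹ ≡ 80.
m = 135 + 881·((162 − 135)·80 mod 191) = 135 + 881·59 = 52114.
Check: 52114 mod 881 = 135, 52114 mod 191 = 162. ✓

52114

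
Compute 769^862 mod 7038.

4963

Using repeated squaring:
862 in binary is 1101011110, i.e. 862 = 512 + 256 + 64 + 16 + 8 + 4 + 2.
769^1 ≡ 769 (mod 7038)
769^2 ≡ 769^2 = 591361 ≡ 169 (mod 7038)
769^4 ≡ 169^2 = 28561 ≡ 409 (mod 7038)
769^8 ≡ 409^2 = 167281 ≡ 5407 (mod 7038)
769^16 ≡ 5407^2 = 29235649 ≡ 6835 (mod 7038)
769^32 ≡ 6835^2 = 46717225 ≡ 6019 (mod 7038)
769^64 ≡ 6019^2 = 36228361 ≡ 3775 (mod 7038)
769^128 ≡ 3775^2 = 14250625 ≡ 5713 (mod 7038)
769^256 ≡ 5713^2 = 32638369 ≡ 3163 (mod 7038)
769^512 ≡ 3163^2 = 10004569 ≡ 3571 (mod 7038)
769^862 = 769^512 · 769^256 · 769^64 · 769^16 · 769^8 · 769^4 · 769^2 ≡ 3571 · 3163 · 3775 · 6835 · 5407 · 409 · 169 (mod 7038).
Accumulate the product:
3571 · 3163 = 11295073 ≡ 6121
6121 · 3775 = 23106775 ≡ 1021
1021 · 6835 = 6978535 ≡ 3877
3877 · 5407 = 20962939 ≡ 3775
3775 · 409 = 1543975 ≡ 2653
2653 · 169 = 448357 ≡ 4963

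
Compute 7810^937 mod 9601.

937 in binary is 1110101001, i.e. 937 = 512 + 256 + 128 + 32 + 8 + 1.
7810^1 ≡ 7810 (mod 9601)
7810^2 ≡ 7810^2 = 60996100 ≡ 947 (mod 9601)
7810^4 ≡ 947^2 = 896809 ≡ 3916 (mod 9601)
7810^8 ≡ 3916^2 = 15335056 ≡ 2259 (mod 9601)
7810^16 ≡ 2259^2 = 5103081 ≡ 4950 (mod 9601)
7810^32 ≡ 4950^2 = 24502500 ≡ 748 (mod 9601)
7810^64 ≡ 748^2 = 559504 ≡ 2646 (mod 9601)
7810^128 ≡ 2646^2 = 7001316 ≡ 2187 (mod 9601)
7810^256 ≡ 2187^2 = 4782969 ≡ 1671 (mod 9601)
7810^512 ≡ 1671^2 = 2792241 ≡ 7951 (mod 9601)
7810^937 = 7810^512 × 7810^256 × 7810^128 × 7810^32 × 7810^8 × 7810^1 ≡ 7951 × 1671 × 2187 × 748 × 2259 × 7810 (mod 9601).
Accumulate the product:
7951 × 1671 = 13286121 ≡ 7938
7938 × 2187 = 17360406 ≡ 1798
1798 × 748 = 1344904 ≡ 764
764 × 2259 = 1725876 ≡ 7297
7297 × 7810 = 56989570 ≡ 7635

7635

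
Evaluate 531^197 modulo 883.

By square-and-multiply:
197 in binary is 11000101, i.e. 197 = 128 + 64 + 4 + 1.
531^1 ≡ 531 (mod 883)
531^2 ≡ 531^2 = 281961 ≡ 284 (mod 883)
531^4 ≡ 284^2 = 80656 ≡ 303 (mod 883)
531^8 ≡ 303^2 = 91809 ≡ 860 (mod 883)
531^16 ≡ 860^2 = 739600 ≡ 529 (mod 883)
531^32 ≡ 529^2 = 279841 ≡ 813 (mod 883)
531^64 ≡ 813^2 = 660969 ≡ 485 (mod 883)
531^128 ≡ 485^2 = 235225 ≡ 347 (mod 883)
531^197 = 531^128 · 531^64 · 531^4 · 531^1 ≡ 347 · 485 · 303 · 531 (mod 883).
Accumulate the product:
347 · 485 = 168295 ≡ 525
525 · 303 = 159075 ≡ 135
135 · 531 = 71685 ≡ 162

162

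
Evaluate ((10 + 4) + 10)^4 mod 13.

3

10 + 4 = 14 ≡ 1 (mod 13)
1 + 10 = 11
(11)^4 ≡ 3 (mod 13)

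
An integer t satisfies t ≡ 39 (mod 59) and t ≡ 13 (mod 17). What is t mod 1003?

59⁻¹ mod 17: 59×15 ≡ 1 (mod 17), so 59⁻¹ ≡ 15.
t = 39 + 59×((13 − 39)×15 mod 17) = 39 + 59×1 = 98.

98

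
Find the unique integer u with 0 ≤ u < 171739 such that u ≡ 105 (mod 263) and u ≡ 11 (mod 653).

62699

263⁻¹ mod 653: 263·581 ≡ 1 (mod 653), so 263⁻¹ ≡ 581.
u = 105 + 263·((11 − 105)·581 mod 653) = 105 + 263·238 = 62699.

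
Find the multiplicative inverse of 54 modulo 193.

193 = 3×54 + 31
54 = 1×31 + 23
31 = 1×23 + 8
23 = 2×8 + 7
8 = 1×7 + 1
7 = 7×1 + 0
gcd(54, 193) = 1, so the inverse exists.
Back-substitute for 1:
1 = 1×8 − 1×7
  = −1×23 + 3×8
  = 3×31 − 4×23
  = −4×54 + 7×31
  = 7×193 − 25×54
So 54⁻¹ ≡ −25 ≡ 168 (mod 193).

168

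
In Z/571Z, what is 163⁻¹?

Apply the Euclidean algorithm and back-substitute:
571 = 3*163 + 82
163 = 1*82 + 81
82 = 1*81 + 1
81 = 81*1 + 0
gcd(163, 571) = 1, so the inverse exists.
Back-substitute for 1:
1 = 1*82 − 1*81
  = −1*163 + 2*82
  = 2*571 − 7*163
So 163⁻¹ ≡ −7 ≡ 564 (mod 571).

564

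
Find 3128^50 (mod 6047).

By square-and-multiply:
50 in binary is 110010, i.e. 50 = 32 + 16 + 2.
3128^1 ≡ 3128 (mod 6047)
3128^2 ≡ 3128^2 = 9784384 ≡ 338 (mod 6047)
3128^4 ≡ 338^2 = 114244 ≡ 5398 (mod 6047)
3128^8 ≡ 5398^2 = 29138404 ≡ 3958 (mod 6047)
3128^16 ≡ 3958^2 = 15665764 ≡ 4034 (mod 6047)
3128^32 ≡ 4034^2 = 16273156 ≡ 679 (mod 6047)
3128^50 = 3128^32 × 3128^16 × 3128^2 ≡ 679 × 4034 × 338 (mod 6047).
Accumulate the product:
679 × 4034 = 2739086 ≡ 5842
5842 × 338 = 1974596 ≡ 3274

3274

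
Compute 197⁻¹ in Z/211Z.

211 = 1×197 + 14
197 = 14×14 + 1
14 = 14×1 + 0
gcd(197, 211) = 1, so the inverse exists.
Back-substitute for 1:
1 = 1×197 − 14×14
  = −14×211 + 15×197
So 197⁻¹ ≡ 15 (mod 211).

15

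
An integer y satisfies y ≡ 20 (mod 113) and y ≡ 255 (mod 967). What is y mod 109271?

113⁻¹ mod 967: 113*445 ≡ 1 (mod 967), so 113⁻¹ ≡ 445.
y = 20 + 113*((255 − 20)*445 mod 967) = 20 + 113*139 = 15727.

15727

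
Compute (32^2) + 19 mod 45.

(32)^2 ≡ 34 (mod 45)
34 + 19 = 53 ≡ 8 (mod 45)

8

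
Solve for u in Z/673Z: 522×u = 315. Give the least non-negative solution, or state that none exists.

662

gcd(522, 673) = 1, so a unique solution mod 673 exists.
522⁻¹ ≡ 517 (mod 673).
u ≡ 517×315 ≡ 662 (mod 673).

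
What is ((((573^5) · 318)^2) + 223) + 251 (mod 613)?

32

(573)^5 ≡ 424 (mod 613)
424 · 318 = 134832 ≡ 585 (mod 613)
(585)^2 ≡ 171 (mod 613)
171 + 223 = 394
394 + 251 = 645 ≡ 32 (mod 613)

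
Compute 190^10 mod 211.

14

Compute successive squares:
10 in binary is 1010, i.e. 10 = 8 + 2.
190^1 ≡ 190 (mod 211)
190^2 ≡ 190^2 = 36100 ≡ 19 (mod 211)
190^4 ≡ 19^2 = 361 ≡ 150 (mod 211)
190^8 ≡ 150^2 = 22500 ≡ 134 (mod 211)
190^10 = 190^8 × 190^2 ≡ 134 × 19 (mod 211).
134 × 19 = 2546 ≡ 14 (mod 211).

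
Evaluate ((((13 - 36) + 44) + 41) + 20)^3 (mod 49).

13 - 36 = -23 ≡ 26 (mod 49)
26 + 44 = 70 ≡ 21 (mod 49)
21 + 41 = 62 ≡ 13 (mod 49)
13 + 20 = 33
(33)^3 ≡ 20 (mod 49)

20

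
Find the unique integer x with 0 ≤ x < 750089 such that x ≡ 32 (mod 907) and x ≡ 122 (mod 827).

469858

907⁻¹ mod 827: 907×796 ≡ 1 (mod 827), so 907⁻¹ ≡ 796.
x = 32 + 907×((122 − 32)×796 mod 827) = 32 + 907×518 = 469858.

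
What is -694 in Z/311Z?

239

-694 = -3*311 + 239, so -694 ≡ 239 (mod 311).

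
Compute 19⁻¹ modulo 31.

18

31 = 1·19 + 12
19 = 1·12 + 7
12 = 1·7 + 5
7 = 1·5 + 2
5 = 2·2 + 1
2 = 2·1 + 0
gcd(19, 31) = 1, so the inverse exists.
Back-substitute for 1:
1 = 1·5 − 2·2
  = −2·7 + 3·5
  = 3·12 − 5·7
  = −5·19 + 8·12
  = 8·31 − 13·19
So 19⁻¹ ≡ −13 ≡ 18 (mod 31).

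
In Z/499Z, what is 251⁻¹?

167

499 = 1*251 + 248
251 = 1*248 + 3
248 = 82*3 + 2
3 = 1*2 + 1
2 = 2*1 + 0
gcd(251, 499) = 1, so the inverse exists.
Bézout: 1 = −84*499 + 167*251.
So 251⁻¹ ≡ 167 (mod 499).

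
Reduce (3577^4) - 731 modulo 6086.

(3577)^4 ≡ 2945 (mod 6086)
2945 - 731 = 2214

2214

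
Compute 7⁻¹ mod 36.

31

36 = 5×7 + 1
7 = 7×1 + 0
gcd(7, 36) = 1, so the inverse exists.
Bézout: 1 = 1×36 − 5×7.
So 7⁻¹ ≡ −5 ≡ 31 (mod 36).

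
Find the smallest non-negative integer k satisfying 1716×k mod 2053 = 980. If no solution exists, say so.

2044

gcd(1716, 2053) = 1, so a unique solution mod 2053 exists.
1716⁻¹ ≡ 530 (mod 2053).
k ≡ 530×980 ≡ 2044 (mod 2053).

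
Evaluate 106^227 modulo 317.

226

Using repeated squaring:
106^1 ≡ 106 (mod 317)
106^2 ≡ 106^2 = 11236 ≡ 141 (mod 317)
106^4 ≡ 141^2 = 19881 ≡ 227 (mod 317)
106^8 ≡ 227^2 = 51529 ≡ 175 (mod 317)
106^16 ≡ 175^2 = 30625 ≡ 193 (mod 317)
106^32 ≡ 193^2 = 37249 ≡ 160 (mod 317)
106^64 ≡ 160^2 = 25600 ≡ 240 (mod 317)
106^128 ≡ 240^2 = 57600 ≡ 223 (mod 317)
106^227 = 106^128 × 106^64 × 106^32 × 106^2 × 106^1 ≡ 223 × 240 × 160 × 141 × 106 (mod 317).
Accumulate the product:
223 × 240 = 53520 ≡ 264
264 × 160 = 42240 ≡ 79
79 × 141 = 11139 ≡ 44
44 × 106 = 4664 ≡ 226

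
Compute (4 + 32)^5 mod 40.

4 + 32 = 36
(36)^5 ≡ 16 (mod 40)

16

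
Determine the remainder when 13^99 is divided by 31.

Using repeated squaring:
99 in binary is 1100011, i.e. 99 = 64 + 32 + 2 + 1.
13^1 ≡ 13 (mod 31)
13^2 ≡ 13^2 = 169 ≡ 14 (mod 31)
13^4 ≡ 14^2 = 196 ≡ 10 (mod 31)
13^8 ≡ 10^2 = 100 ≡ 7 (mod 31)
13^16 ≡ 7^2 = 49 ≡ 18 (mod 31)
13^32 ≡ 18^2 = 324 ≡ 14 (mod 31)
13^64 ≡ 14^2 = 196 ≡ 10 (mod 31)
13^99 = 13^64 × 13^32 × 13^2 × 13^1 ≡ 10 × 14 × 14 × 13 (mod 31).
Accumulate the product:
10 × 14 = 140 ≡ 16
16 × 14 = 224 ≡ 7
7 × 13 = 91 ≡ 29

29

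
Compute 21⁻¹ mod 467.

By the extended Euclidean algorithm:
467 = 22×21 + 5
21 = 4×5 + 1
5 = 5×1 + 0
gcd(21, 467) = 1, so the inverse exists.
Bézout: 1 = −4×467 + 89×21.
So 21⁻¹ ≡ 89 (mod 467).

89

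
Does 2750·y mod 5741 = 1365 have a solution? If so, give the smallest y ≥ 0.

1013

gcd(2750, 5741) = 1, so a unique solution mod 5741 exists.
2750⁻¹ ≡ 1334 (mod 5741).
y ≡ 1334·1365 ≡ 1013 (mod 5741).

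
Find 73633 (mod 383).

73633 = 192·383 + 97, so 73633 ≡ 97 (mod 383).

97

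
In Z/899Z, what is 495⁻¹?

899 = 1·495 + 404
495 = 1·404 + 91
404 = 4·91 + 40
91 = 2·40 + 11
40 = 3·11 + 7
11 = 1·7 + 4
7 = 1·4 + 3
4 = 1·3 + 1
3 = 3·1 + 0
gcd(495, 899) = 1, so the inverse exists.
Back-substitute for 1:
1 = 1·4 − 1·3
  = −1·7 + 2·4
  = 2·11 − 3·7
  = −3·40 + 11·11
  = 11·91 − 25·40
  = −25·404 + 111·91
  = 111·495 − 136·404
  = −136·899 + 247·495
So 495⁻¹ ≡ 247 (mod 899).

247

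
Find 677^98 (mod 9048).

98 in binary is 1100010, i.e. 98 = 64 + 32 + 2.
677^1 ≡ 677 (mod 9048)
677^2 ≡ 677^2 = 458329 ≡ 5929 (mod 9048)
677^4 ≡ 5929^2 = 35153041 ≡ 1561 (mod 9048)
677^8 ≡ 1561^2 = 2436721 ≡ 2809 (mod 9048)
677^16 ≡ 2809^2 = 7890481 ≡ 625 (mod 9048)
677^32 ≡ 625^2 = 390625 ≡ 1561 (mod 9048)
677^64 ≡ 1561^2 = 2436721 ≡ 2809 (mod 9048)
677^98 = 677^64 × 677^32 × 677^2 ≡ 2809 × 1561 × 5929 (mod 9048).
Accumulate the product:
2809 × 1561 = 4384849 ≡ 5617
5617 × 5929 = 33303193 ≡ 6553

6553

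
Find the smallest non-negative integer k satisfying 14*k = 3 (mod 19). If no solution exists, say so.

gcd(14, 19) = 1, so a unique solution mod 19 exists.
14⁻¹ ≡ 15 (mod 19).
k ≡ 15*3 ≡ 7 (mod 19).

7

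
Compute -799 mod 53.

-799 = -16×53 + 49, so -799 ≡ 49 (mod 53).

49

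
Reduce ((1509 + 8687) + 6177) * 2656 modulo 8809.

1509 + 8687 = 10196 ≡ 1387 (mod 8809)
1387 + 6177 = 7564
7564 * 2656 = 20089984 ≡ 5464 (mod 8809)

5464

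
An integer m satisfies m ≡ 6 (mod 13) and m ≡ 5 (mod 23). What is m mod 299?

97

13⁻¹ mod 23: 13×16 ≡ 1 (mod 23), so 13⁻¹ ≡ 16.
m = 6 + 13×((5 − 6)×16 mod 23) = 6 + 13×7 = 97.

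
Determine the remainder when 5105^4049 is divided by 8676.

Compute successive squares:
4049 in binary is 111111010001, i.e. 4049 = 2048 + 1024 + 512 + 256 + 128 + 64 + 16 + 1.
5105^1 ≡ 5105 (mod 8676)
5105^2 ≡ 5105^2 = 26061025 ≡ 6997 (mod 8676)
5105^4 ≡ 6997^2 = 48958009 ≡ 8017 (mod 8676)
5105^8 ≡ 8017^2 = 64272289 ≡ 481 (mod 8676)
5105^16 ≡ 481^2 = 231361 ≡ 5785 (mod 8676)
5105^32 ≡ 5785^2 = 33466225 ≡ 2893 (mod 8676)
5105^64 ≡ 2893^2 = 8369449 ≡ 5785 (mod 8676)
5105^128 ≡ 5785^2 = 33466225 ≡ 2893 (mod 8676)
5105^256 ≡ 2893^2 = 8369449 ≡ 5785 (mod 8676)
5105^512 ≡ 5785^2 = 33466225 ≡ 2893 (mod 8676)
5105^1024 ≡ 2893^2 = 8369449 ≡ 5785 (mod 8676)
5105^2048 ≡ 5785^2 = 33466225 ≡ 2893 (mod 8676)
5105^4049 = 5105^2048 × 5105^1024 × 5105^512 × 5105^256 × 5105^128 × 5105^64 × 5105^16 × 5105^1 ≡ 2893 × 5785 × 2893 × 5785 × 2893 × 5785 × 5785 × 5105 (mod 8676).
Accumulate the product:
2893 × 5785 = 16736005 ≡ 1
1 × 2893 = 2893
2893 × 5785 = 16736005 ≡ 1
1 × 2893 = 2893
2893 × 5785 = 16736005 ≡ 1
1 × 5785 = 5785
5785 × 5105 = 29532425 ≡ 7997

7997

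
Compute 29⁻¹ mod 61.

40

61 = 2*29 + 3
29 = 9*3 + 2
3 = 1*2 + 1
2 = 2*1 + 0
gcd(29, 61) = 1, so the inverse exists.
Back-substitute for 1:
1 = 1*3 − 1*2
  = −1*29 + 10*3
  = 10*61 − 21*29
So 29⁻¹ ≡ −21 ≡ 40 (mod 61).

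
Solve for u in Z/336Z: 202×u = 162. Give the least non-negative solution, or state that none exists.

gcd(202, 336) = 2, and 2 | 162, so solutions exist.
Divide through by 2: 101×u mod 168 = 81.
101⁻¹ ≡ 5 (mod 168).
u ≡ 5×81 ≡ 69 (mod 168).
The smallest non-negative solution is u = 69.

69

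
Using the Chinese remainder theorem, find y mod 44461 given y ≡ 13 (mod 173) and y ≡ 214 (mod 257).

29769

173⁻¹ mod 257: 173*52 ≡ 1 (mod 257), so 173⁻¹ ≡ 52.
y = 13 + 173*((214 − 13)*52 mod 257) = 13 + 173*172 = 29769.
Check: 29769 mod 173 = 13, 29769 mod 257 = 214. ✓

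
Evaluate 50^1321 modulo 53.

1321 in binary is 10100101001, i.e. 1321 = 1024 + 256 + 32 + 8 + 1.
50^1 ≡ 50 (mod 53)
50^2 ≡ 50^2 = 2500 ≡ 9 (mod 53)
50^4 ≡ 9^2 = 81 ≡ 28 (mod 53)
50^8 ≡ 28^2 = 784 ≡ 42 (mod 53)
50^16 ≡ 42^2 = 1764 ≡ 15 (mod 53)
50^32 ≡ 15^2 = 225 ≡ 13 (mod 53)
50^64 ≡ 13^2 = 169 ≡ 10 (mod 53)
50^128 ≡ 10^2 = 100 ≡ 47 (mod 53)
50^256 ≡ 47^2 = 2209 ≡ 36 (mod 53)
50^512 ≡ 36^2 = 1296 ≡ 24 (mod 53)
50^1024 ≡ 24^2 = 576 ≡ 46 (mod 53)
50^1321 = 50^1024 · 50^256 · 50^32 · 50^8 · 50^1 ≡ 46 · 36 · 13 · 42 · 50 (mod 53).
Accumulate the product:
46 · 36 = 1656 ≡ 13
13 · 13 = 169 ≡ 10
10 · 42 = 420 ≡ 49
49 · 50 = 2450 ≡ 12

12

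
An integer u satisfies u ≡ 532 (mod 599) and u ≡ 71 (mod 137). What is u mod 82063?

25690

599⁻¹ mod 137: 599·43 ≡ 1 (mod 137), so 599⁻¹ ≡ 43.
u = 532 + 599·((71 − 532)·43 mod 137) = 532 + 599·42 = 25690.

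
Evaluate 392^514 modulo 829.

By square-and-multiply:
392^1 ≡ 392 (mod 829)
392^2 ≡ 392^2 = 153664 ≡ 299 (mod 829)
392^4 ≡ 299^2 = 89401 ≡ 698 (mod 829)
392^8 ≡ 698^2 = 487204 ≡ 581 (mod 829)
392^16 ≡ 581^2 = 337561 ≡ 158 (mod 829)
392^32 ≡ 158^2 = 24964 ≡ 94 (mod 829)
392^64 ≡ 94^2 = 8836 ≡ 546 (mod 829)
392^128 ≡ 546^2 = 298116 ≡ 505 (mod 829)
392^256 ≡ 505^2 = 255025 ≡ 522 (mod 829)
392^512 ≡ 522^2 = 272484 ≡ 572 (mod 829)
392^514 = 392^512 × 392^2 ≡ 572 × 299 (mod 829).
572 × 299 = 171028 ≡ 254 (mod 829).

254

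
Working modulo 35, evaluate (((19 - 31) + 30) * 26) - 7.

6

19 - 31 = -12 ≡ 23 (mod 35)
23 + 30 = 53 ≡ 18 (mod 35)
18 * 26 = 468 ≡ 13 (mod 35)
13 - 7 = 6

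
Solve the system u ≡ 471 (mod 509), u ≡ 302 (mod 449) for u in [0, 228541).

509⁻¹ mod 449: 509×232 ≡ 1 (mod 449), so 509⁻¹ ≡ 232.
u = 471 + 509×((302 − 471)×232 mod 449) = 471 + 509×304 = 155207.

155207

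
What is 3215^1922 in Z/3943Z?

Using repeated squaring:
3215^1 ≡ 3215 (mod 3943)
3215^2 ≡ 3215^2 = 10336225 ≡ 1622 (mod 3943)
3215^4 ≡ 1622^2 = 2630884 ≡ 903 (mod 3943)
3215^8 ≡ 903^2 = 815409 ≡ 3151 (mod 3943)
3215^16 ≡ 3151^2 = 9928801 ≡ 327 (mod 3943)
3215^32 ≡ 327^2 = 106929 ≡ 468 (mod 3943)
3215^64 ≡ 468^2 = 219024 ≡ 2159 (mod 3943)
3215^128 ≡ 2159^2 = 4661281 ≡ 655 (mod 3943)
3215^256 ≡ 655^2 = 429025 ≡ 3181 (mod 3943)
3215^512 ≡ 3181^2 = 10118761 ≡ 1023 (mod 3943)
3215^1024 ≡ 1023^2 = 1046529 ≡ 1634 (mod 3943)
3215^1922 = 3215^1024 * 3215^512 * 3215^256 * 3215^128 * 3215^2 ≡ 1634 * 1023 * 3181 * 655 * 1622 (mod 3943).
Accumulate the product:
1634 * 1023 = 1671582 ≡ 3693
3693 * 3181 = 11747433 ≡ 1236
1236 * 655 = 809580 ≡ 1265
1265 * 1622 = 2051830 ≡ 1470

1470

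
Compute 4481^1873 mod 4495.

4126

1873 in binary is 11101010001, i.e. 1873 = 1024 + 512 + 256 + 64 + 16 + 1.
4481^1 ≡ 4481 (mod 4495)
4481^2 ≡ 4481^2 = 20079361 ≡ 196 (mod 4495)
4481^4 ≡ 196^2 = 38416 ≡ 2456 (mod 4495)
4481^8 ≡ 2456^2 = 6031936 ≡ 4141 (mod 4495)
4481^16 ≡ 4141^2 = 17147881 ≡ 3951 (mod 4495)
4481^32 ≡ 3951^2 = 15610401 ≡ 3761 (mod 4495)
4481^64 ≡ 3761^2 = 14145121 ≡ 3851 (mod 4495)
4481^128 ≡ 3851^2 = 14830201 ≡ 1196 (mod 4495)
4481^256 ≡ 1196^2 = 1430416 ≡ 1006 (mod 4495)
4481^512 ≡ 1006^2 = 1012036 ≡ 661 (mod 4495)
4481^1024 ≡ 661^2 = 436921 ≡ 906 (mod 4495)
4481^1873 = 4481^1024 · 4481^512 · 4481^256 · 4481^64 · 4481^16 · 4481^1 ≡ 906 · 661 · 1006 · 3851 · 3951 · 4481 (mod 4495).
Accumulate the product:
906 · 661 = 598866 ≡ 1031
1031 · 1006 = 1037186 ≡ 3336
3336 · 3851 = 12846936 ≡ 226
226 · 3951 = 892926 ≡ 2916
2916 · 4481 = 13066596 ≡ 4126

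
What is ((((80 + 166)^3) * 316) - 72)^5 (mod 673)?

80 + 166 = 246
(246)^3 ≡ 176 (mod 673)
176 * 316 = 55616 ≡ 430 (mod 673)
430 - 72 = 358
(358)^5 ≡ 221 (mod 673)

221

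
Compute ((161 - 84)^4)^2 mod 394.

301

161 - 84 = 77
(77)^4 ≡ 361 (mod 394)
(361)^2 ≡ 301 (mod 394)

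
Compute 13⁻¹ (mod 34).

21

Apply the Euclidean algorithm and back-substitute:
34 = 2×13 + 8
13 = 1×8 + 5
8 = 1×5 + 3
5 = 1×3 + 2
3 = 1×2 + 1
2 = 2×1 + 0
gcd(13, 34) = 1, so the inverse exists.
Back-substitute for 1:
1 = 1×3 − 1×2
  = −1×5 + 2×3
  = 2×8 − 3×5
  = −3×13 + 5×8
  = 5×34 − 13×13
So 13⁻¹ ≡ −13 ≡ 21 (mod 34).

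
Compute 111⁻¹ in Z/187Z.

155

Apply the Euclidean algorithm and back-substitute:
187 = 1×111 + 76
111 = 1×76 + 35
76 = 2×35 + 6
35 = 5×6 + 5
6 = 1×5 + 1
5 = 5×1 + 0
gcd(111, 187) = 1, so the inverse exists.
Bézout: 1 = 19×187 − 32×111.
So 111⁻¹ ≡ −32 ≡ 155 (mod 187).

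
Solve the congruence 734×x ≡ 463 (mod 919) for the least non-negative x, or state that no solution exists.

380

gcd(734, 919) = 1, so a unique solution mod 919 exists.
734⁻¹ ≡ 765 (mod 919).
x ≡ 765×463 ≡ 380 (mod 919).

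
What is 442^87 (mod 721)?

87 in binary is 1010111, i.e. 87 = 64 + 16 + 4 + 2 + 1.
442^1 ≡ 442 (mod 721)
442^2 ≡ 442^2 = 195364 ≡ 694 (mod 721)
442^4 ≡ 694^2 = 481636 ≡ 8 (mod 721)
442^8 ≡ 8^2 = 64 (mod 721)
442^16 ≡ 64^2 = 4096 ≡ 491 (mod 721)
442^32 ≡ 491^2 = 241081 ≡ 267 (mod 721)
442^64 ≡ 267^2 = 71289 ≡ 631 (mod 721)
442^87 = 442^64 · 442^16 · 442^4 · 442^2 · 442^1 ≡ 631 · 491 · 8 · 694 · 442 (mod 721).
Accumulate the product:
631 · 491 = 309821 ≡ 512
512 · 8 = 4096 ≡ 491
491 · 694 = 340754 ≡ 442
442 · 442 = 195364 ≡ 694

694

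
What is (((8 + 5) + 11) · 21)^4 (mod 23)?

8 + 5 = 13
13 + 11 = 24 ≡ 1 (mod 23)
1 · 21 = 21
(21)^4 ≡ 16 (mod 23)

16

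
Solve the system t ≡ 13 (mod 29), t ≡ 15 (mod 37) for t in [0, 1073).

274

29⁻¹ mod 37: 29·23 ≡ 1 (mod 37), so 29⁻¹ ≡ 23.
t = 13 + 29·((15 − 13)·23 mod 37) = 13 + 29·9 = 274.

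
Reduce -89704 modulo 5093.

-89704 = -18×5093 + 1970, so -89704 ≡ 1970 (mod 5093).

1970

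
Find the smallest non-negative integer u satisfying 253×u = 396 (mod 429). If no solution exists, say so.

gcd(253, 429) = 11, and 11 | 396, so solutions exist.
Divide through by 11: 23×u = 36 (mod 39).
23⁻¹ ≡ 17 (mod 39).
u ≡ 17×36 ≡ 27 (mod 39).
The smallest non-negative solution is u = 27.

27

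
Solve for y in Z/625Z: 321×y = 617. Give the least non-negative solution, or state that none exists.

477

gcd(321, 625) = 1, so a unique solution mod 625 exists.
321⁻¹ ≡ 331 (mod 625).
y ≡ 331×617 ≡ 477 (mod 625).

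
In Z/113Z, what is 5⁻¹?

68

Apply the Euclidean algorithm and back-substitute:
113 = 22*5 + 3
5 = 1*3 + 2
3 = 1*2 + 1
2 = 2*1 + 0
gcd(5, 113) = 1, so the inverse exists.
Back-substitute for 1:
1 = 1*3 − 1*2
  = −1*5 + 2*3
  = 2*113 − 45*5
So 5⁻¹ ≡ −45 ≡ 68 (mod 113).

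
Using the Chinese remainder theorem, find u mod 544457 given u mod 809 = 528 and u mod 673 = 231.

809⁻¹ mod 673: 809·193 ≡ 1 (mod 673), so 809⁻¹ ≡ 193.
u = 528 + 809·((231 − 528)·193 mod 673) = 528 + 809·557 = 451141.
Check: 451141 mod 809 = 528, 451141 mod 673 = 231. ✓

451141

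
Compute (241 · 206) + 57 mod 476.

199

241 · 206 = 49646 ≡ 142 (mod 476)
142 + 57 = 199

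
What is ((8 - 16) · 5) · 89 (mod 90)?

8 - 16 = -8 ≡ 82 (mod 90)
82 · 5 = 410 ≡ 50 (mod 90)
50 · 89 = 4450 ≡ 40 (mod 90)

40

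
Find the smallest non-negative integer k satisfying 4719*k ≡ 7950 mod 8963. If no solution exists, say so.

8053

gcd(4719, 8963) = 1, so a unique solution mod 8963 exists.
4719⁻¹ ≡ 868 (mod 8963).
k ≡ 868*7950 ≡ 8053 (mod 8963).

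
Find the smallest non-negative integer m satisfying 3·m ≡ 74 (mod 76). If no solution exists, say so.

50

gcd(3, 76) = 1, so a unique solution mod 76 exists.
3⁻¹ ≡ 51 (mod 76).
m ≡ 51·74 ≡ 50 (mod 76).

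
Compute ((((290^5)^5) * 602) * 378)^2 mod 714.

546

(290)^5 ≡ 698 (mod 714)
(698)^5 ≡ 290 (mod 714)
290 * 602 = 174580 ≡ 364 (mod 714)
364 * 378 = 137592 ≡ 504 (mod 714)
(504)^2 ≡ 546 (mod 714)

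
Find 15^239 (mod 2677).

1912

Using repeated squaring:
239 in binary is 11101111, i.e. 239 = 128 + 64 + 32 + 8 + 4 + 2 + 1.
15^1 ≡ 15 (mod 2677)
15^2 ≡ 15^2 = 225 (mod 2677)
15^4 ≡ 225^2 = 50625 ≡ 2439 (mod 2677)
15^8 ≡ 2439^2 = 5948721 ≡ 427 (mod 2677)
15^16 ≡ 427^2 = 182329 ≡ 293 (mod 2677)
15^32 ≡ 293^2 = 85849 ≡ 185 (mod 2677)
15^64 ≡ 185^2 = 34225 ≡ 2101 (mod 2677)
15^128 ≡ 2101^2 = 4414201 ≡ 2505 (mod 2677)
15^239 = 15^128 * 15^64 * 15^32 * 15^8 * 15^4 * 15^2 * 15^1 ≡ 2505 * 2101 * 185 * 427 * 2439 * 225 * 15 (mod 2677).
Accumulate the product:
2505 * 2101 = 5263005 ≡ 23
23 * 185 = 4255 ≡ 1578
1578 * 427 = 673806 ≡ 1879
1879 * 2439 = 4582881 ≡ 2534
2534 * 225 = 570150 ≡ 2626
2626 * 15 = 39390 ≡ 1912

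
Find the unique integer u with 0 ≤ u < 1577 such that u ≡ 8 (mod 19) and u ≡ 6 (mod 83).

19⁻¹ mod 83: 19*35 ≡ 1 (mod 83), so 19⁻¹ ≡ 35.
u = 8 + 19*((6 − 8)*35 mod 83) = 8 + 19*13 = 255.
Check: 255 mod 19 = 8, 255 mod 83 = 6. ✓

255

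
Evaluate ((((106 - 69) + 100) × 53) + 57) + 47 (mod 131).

29

106 - 69 = 37
37 + 100 = 137 ≡ 6 (mod 131)
6 × 53 = 318 ≡ 56 (mod 131)
56 + 57 = 113
113 + 47 = 160 ≡ 29 (mod 131)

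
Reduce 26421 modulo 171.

26421 = 154×171 + 87, so 26421 ≡ 87 (mod 171).

87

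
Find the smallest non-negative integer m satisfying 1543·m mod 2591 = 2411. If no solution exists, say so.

1177

gcd(1543, 2591) = 1, so a unique solution mod 2591 exists.
1543⁻¹ ≡ 670 (mod 2591).
m ≡ 670·2411 ≡ 1177 (mod 2591).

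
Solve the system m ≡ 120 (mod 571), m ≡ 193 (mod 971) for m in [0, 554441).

571⁻¹ mod 971: 571×318 ≡ 1 (mod 971), so 571⁻¹ ≡ 318.
m = 120 + 571×((193 − 120)×318 mod 971) = 120 + 571×881 = 503171.
Check: 503171 mod 571 = 120, 503171 mod 971 = 193. ✓

503171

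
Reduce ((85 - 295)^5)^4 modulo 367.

355

85 - 295 = -210 ≡ 157 (mod 367)
(157)^5 ≡ 20 (mod 367)
(20)^4 ≡ 355 (mod 367)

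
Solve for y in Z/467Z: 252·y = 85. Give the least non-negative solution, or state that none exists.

358

gcd(252, 467) = 1, so a unique solution mod 467 exists.
252⁻¹ ≡ 202 (mod 467).
y ≡ 202·85 ≡ 358 (mod 467).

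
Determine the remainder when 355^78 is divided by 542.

78 in binary is 1001110, i.e. 78 = 64 + 8 + 4 + 2.
355^1 ≡ 355 (mod 542)
355^2 ≡ 355^2 = 126025 ≡ 281 (mod 542)
355^4 ≡ 281^2 = 78961 ≡ 371 (mod 542)
355^8 ≡ 371^2 = 137641 ≡ 515 (mod 542)
355^16 ≡ 515^2 = 265225 ≡ 187 (mod 542)
355^32 ≡ 187^2 = 34969 ≡ 281 (mod 542)
355^64 ≡ 281^2 = 78961 ≡ 371 (mod 542)
355^78 = 355^64 × 355^8 × 355^4 × 355^2 ≡ 371 × 515 × 371 × 281 (mod 542).
Accumulate the product:
371 × 515 = 191065 ≡ 281
281 × 371 = 104251 ≡ 187
187 × 281 = 52547 ≡ 515

515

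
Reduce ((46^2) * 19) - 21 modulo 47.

45

(46)^2 ≡ 1 (mod 47)
1 * 19 = 19
19 - 21 = -2 ≡ 45 (mod 47)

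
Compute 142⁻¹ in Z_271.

271 = 1·142 + 129
142 = 1·129 + 13
129 = 9·13 + 12
13 = 1·12 + 1
12 = 12·1 + 0
gcd(142, 271) = 1, so the inverse exists.
Back-substitute for 1:
1 = 1·13 − 1·12
  = −1·129 + 10·13
  = 10·142 − 11·129
  = −11·271 + 21·142
So 142⁻¹ ≡ 21 (mod 271).

21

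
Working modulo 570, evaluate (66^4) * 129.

204

(66)^4 ≡ 6 (mod 570)
6 * 129 = 774 ≡ 204 (mod 570)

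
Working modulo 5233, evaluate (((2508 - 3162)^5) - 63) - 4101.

2508 - 3162 = -654 ≡ 4579 (mod 5233)
(4579)^5 ≡ 3411 (mod 5233)
3411 - 63 = 3348
3348 - 4101 = -753 ≡ 4480 (mod 5233)

4480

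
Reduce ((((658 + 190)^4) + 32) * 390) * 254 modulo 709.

223

658 + 190 = 848 ≡ 139 (mod 709)
(139)^4 ≡ 488 (mod 709)
488 + 32 = 520
520 * 390 = 202800 ≡ 26 (mod 709)
26 * 254 = 6604 ≡ 223 (mod 709)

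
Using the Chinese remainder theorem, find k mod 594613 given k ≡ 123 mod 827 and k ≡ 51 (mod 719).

827⁻¹ mod 719: 827*486 ≡ 1 (mod 719), so 827⁻¹ ≡ 486.
k = 123 + 827*((51 − 123)*486 mod 719) = 123 + 827*239 = 197776.

197776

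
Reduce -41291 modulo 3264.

1141

-41291 = -13*3264 + 1141, so -41291 ≡ 1141 (mod 3264).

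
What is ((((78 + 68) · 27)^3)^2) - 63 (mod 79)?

38

78 + 68 = 146 ≡ 67 (mod 79)
67 · 27 = 1809 ≡ 71 (mod 79)
(71)^3 ≡ 41 (mod 79)
(41)^2 ≡ 22 (mod 79)
22 - 63 = -41 ≡ 38 (mod 79)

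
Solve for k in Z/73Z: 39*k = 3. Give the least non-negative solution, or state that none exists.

gcd(39, 73) = 1, so a unique solution mod 73 exists.
39⁻¹ ≡ 15 (mod 73).
k ≡ 15*3 ≡ 45 (mod 73).

45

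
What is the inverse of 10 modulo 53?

Run the extended Euclidean algorithm:
53 = 5*10 + 3
10 = 3*3 + 1
3 = 3*1 + 0
gcd(10, 53) = 1, so the inverse exists.
Back-substitute for 1:
1 = 1*10 − 3*3
  = −3*53 + 16*10
So 10⁻¹ ≡ 16 (mod 53).

16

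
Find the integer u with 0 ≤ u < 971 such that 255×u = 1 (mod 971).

872

Apply the Euclidean algorithm and back-substitute:
971 = 3·255 + 206
255 = 1·206 + 49
206 = 4·49 + 10
49 = 4·10 + 9
10 = 1·9 + 1
9 = 9·1 + 0
gcd(255, 971) = 1, so the inverse exists.
Back-substitute for 1:
1 = 1·10 − 1·9
  = −1·49 + 5·10
  = 5·206 − 21·49
  = −21·255 + 26·206
  = 26·971 − 99·255
So 255⁻¹ ≡ −99 ≡ 872 (mod 971).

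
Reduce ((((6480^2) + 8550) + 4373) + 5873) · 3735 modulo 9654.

(6480)^2 ≡ 5154 (mod 9654)
5154 + 8550 = 13704 ≡ 4050 (mod 9654)
4050 + 4373 = 8423
8423 + 5873 = 14296 ≡ 4642 (mod 9654)
4642 · 3735 = 17337870 ≡ 8940 (mod 9654)

8940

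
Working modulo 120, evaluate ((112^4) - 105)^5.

31

(112)^4 ≡ 16 (mod 120)
16 - 105 = -89 ≡ 31 (mod 120)
(31)^5 ≡ 31 (mod 120)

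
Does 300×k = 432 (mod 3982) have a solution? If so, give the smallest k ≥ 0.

gcd(300, 3982) = 2, and 2 | 432, so solutions exist.
Divide through by 2: 150×k mod 1991 = 216.
150⁻¹ ≡ 1845 (mod 1991).
k ≡ 1845×216 ≡ 320 (mod 1991).
The smallest non-negative solution is k = 320.

320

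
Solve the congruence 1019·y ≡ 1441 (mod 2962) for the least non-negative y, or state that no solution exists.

gcd(1019, 2962) = 1, so a unique solution mod 2962 exists.
1019⁻¹ ≡ 343 (mod 2962).
y ≡ 343·1441 ≡ 2571 (mod 2962).

2571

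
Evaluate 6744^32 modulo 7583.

2345

6744^1 ≡ 6744 (mod 7583)
6744^2 ≡ 6744^2 = 45481536 ≡ 6285 (mod 7583)
6744^4 ≡ 6285^2 = 39501225 ≡ 1378 (mod 7583)
6744^8 ≡ 1378^2 = 1898884 ≡ 3134 (mod 7583)
6744^16 ≡ 3134^2 = 9821956 ≡ 1971 (mod 7583)
6744^32 ≡ 1971^2 = 3884841 ≡ 2345 (mod 7583)
So 6744^32 ≡ 2345 (mod 7583).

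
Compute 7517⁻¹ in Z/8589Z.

1322

8589 = 1×7517 + 1072
7517 = 7×1072 + 13
1072 = 82×13 + 6
13 = 2×6 + 1
6 = 6×1 + 0
gcd(7517, 8589) = 1, so the inverse exists.
Bézout: 1 = −1157×8589 + 1322×7517.
So 7517⁻¹ ≡ 1322 (mod 8589).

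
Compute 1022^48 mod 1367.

Using repeated squaring:
48 in binary is 110000, i.e. 48 = 32 + 16.
1022^1 ≡ 1022 (mod 1367)
1022^2 ≡ 1022^2 = 1044484 ≡ 96 (mod 1367)
1022^4 ≡ 96^2 = 9216 ≡ 1014 (mod 1367)
1022^8 ≡ 1014^2 = 1028196 ≡ 212 (mod 1367)
1022^16 ≡ 212^2 = 44944 ≡ 1200 (mod 1367)
1022^32 ≡ 1200^2 = 1440000 ≡ 549 (mod 1367)
1022^48 = 1022^32 × 1022^16 ≡ 549 × 1200 (mod 1367).
549 × 1200 = 658800 ≡ 1273 (mod 1367).

1273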